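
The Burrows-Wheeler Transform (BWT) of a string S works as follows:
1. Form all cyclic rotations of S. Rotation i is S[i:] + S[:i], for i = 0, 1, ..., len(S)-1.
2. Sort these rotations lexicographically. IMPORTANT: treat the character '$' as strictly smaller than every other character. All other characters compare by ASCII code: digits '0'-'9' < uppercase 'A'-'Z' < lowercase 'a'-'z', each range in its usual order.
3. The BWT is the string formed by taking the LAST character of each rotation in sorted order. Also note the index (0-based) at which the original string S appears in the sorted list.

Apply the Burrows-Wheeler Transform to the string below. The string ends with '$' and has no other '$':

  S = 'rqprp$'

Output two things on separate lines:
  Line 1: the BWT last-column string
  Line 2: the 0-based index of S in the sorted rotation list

Answer: prqrp$
5

Derivation:
All 6 rotations (rotation i = S[i:]+S[:i]):
  rot[0] = rqprp$
  rot[1] = qprp$r
  rot[2] = prp$rq
  rot[3] = rp$rqp
  rot[4] = p$rqpr
  rot[5] = $rqprp
Sorted (with $ < everything):
  sorted[0] = $rqprp  (last char: 'p')
  sorted[1] = p$rqpr  (last char: 'r')
  sorted[2] = prp$rq  (last char: 'q')
  sorted[3] = qprp$r  (last char: 'r')
  sorted[4] = rp$rqp  (last char: 'p')
  sorted[5] = rqprp$  (last char: '$')
Last column: prqrp$
Original string S is at sorted index 5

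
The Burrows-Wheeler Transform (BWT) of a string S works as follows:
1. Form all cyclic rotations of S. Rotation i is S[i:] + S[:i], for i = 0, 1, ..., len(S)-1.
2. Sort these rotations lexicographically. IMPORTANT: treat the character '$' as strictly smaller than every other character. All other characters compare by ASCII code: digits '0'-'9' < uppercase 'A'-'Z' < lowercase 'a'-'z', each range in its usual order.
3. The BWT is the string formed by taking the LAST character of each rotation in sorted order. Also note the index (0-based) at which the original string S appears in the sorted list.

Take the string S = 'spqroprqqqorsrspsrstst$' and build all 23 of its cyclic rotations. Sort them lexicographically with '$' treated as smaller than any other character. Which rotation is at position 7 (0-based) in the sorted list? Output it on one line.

All 23 rotations (rotation i = S[i:]+S[:i]):
  rot[0] = spqroprqqqorsrspsrstst$
  rot[1] = pqroprqqqorsrspsrstst$s
  rot[2] = qroprqqqorsrspsrstst$sp
  rot[3] = roprqqqorsrspsrstst$spq
  rot[4] = oprqqqorsrspsrstst$spqr
  rot[5] = prqqqorsrspsrstst$spqro
  rot[6] = rqqqorsrspsrstst$spqrop
  rot[7] = qqqorsrspsrstst$spqropr
  rot[8] = qqorsrspsrstst$spqroprq
  rot[9] = qorsrspsrstst$spqroprqq
  rot[10] = orsrspsrstst$spqroprqqq
  rot[11] = rsrspsrstst$spqroprqqqo
  rot[12] = srspsrstst$spqroprqqqor
  rot[13] = rspsrstst$spqroprqqqors
  rot[14] = spsrstst$spqroprqqqorsr
  rot[15] = psrstst$spqroprqqqorsrs
  rot[16] = srstst$spqroprqqqorsrsp
  rot[17] = rstst$spqroprqqqorsrsps
  rot[18] = stst$spqroprqqqorsrspsr
  rot[19] = tst$spqroprqqqorsrspsrs
  rot[20] = st$spqroprqqqorsrspsrst
  rot[21] = t$spqroprqqqorsrspsrsts
  rot[22] = $spqroprqqqorsrspsrstst
Sorted (with $ < everything):
  sorted[0] = $spqroprqqqorsrspsrstst
  sorted[1] = oprqqqorsrspsrstst$spqr
  sorted[2] = orsrspsrstst$spqroprqqq
  sorted[3] = pqroprqqqorsrspsrstst$s
  sorted[4] = prqqqorsrspsrstst$spqro
  sorted[5] = psrstst$spqroprqqqorsrs
  sorted[6] = qorsrspsrstst$spqroprqq
  sorted[7] = qqorsrspsrstst$spqroprq
  sorted[8] = qqqorsrspsrstst$spqropr
  sorted[9] = qroprqqqorsrspsrstst$sp
  sorted[10] = roprqqqorsrspsrstst$spq
  sorted[11] = rqqqorsrspsrstst$spqrop
  sorted[12] = rspsrstst$spqroprqqqors
  sorted[13] = rsrspsrstst$spqroprqqqo
  sorted[14] = rstst$spqroprqqqorsrsps
  sorted[15] = spqroprqqqorsrspsrstst$
  sorted[16] = spsrstst$spqroprqqqorsr
  sorted[17] = srspsrstst$spqroprqqqor
  sorted[18] = srstst$spqroprqqqorsrsp
  sorted[19] = st$spqroprqqqorsrspsrst
  sorted[20] = stst$spqroprqqqorsrspsr
  sorted[21] = t$spqroprqqqorsrspsrsts
  sorted[22] = tst$spqroprqqqorsrspsrs
sorted[7] = qqorsrspsrstst$spqroprq

Answer: qqorsrspsrstst$spqroprq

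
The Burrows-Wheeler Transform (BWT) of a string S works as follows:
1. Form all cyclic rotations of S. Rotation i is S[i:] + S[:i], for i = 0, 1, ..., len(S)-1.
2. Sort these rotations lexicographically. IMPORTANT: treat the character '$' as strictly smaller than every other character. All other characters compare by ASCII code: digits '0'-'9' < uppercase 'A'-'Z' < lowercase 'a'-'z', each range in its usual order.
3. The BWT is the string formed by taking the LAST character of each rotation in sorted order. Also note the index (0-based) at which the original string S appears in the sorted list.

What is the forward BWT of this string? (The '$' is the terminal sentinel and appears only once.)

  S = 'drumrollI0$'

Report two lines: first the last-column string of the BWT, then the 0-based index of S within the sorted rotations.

Answer: 0Il$lourmdr
3

Derivation:
All 11 rotations (rotation i = S[i:]+S[:i]):
  rot[0] = drumrollI0$
  rot[1] = rumrollI0$d
  rot[2] = umrollI0$dr
  rot[3] = mrollI0$dru
  rot[4] = rollI0$drum
  rot[5] = ollI0$drumr
  rot[6] = llI0$drumro
  rot[7] = lI0$drumrol
  rot[8] = I0$drumroll
  rot[9] = 0$drumrollI
  rot[10] = $drumrollI0
Sorted (with $ < everything):
  sorted[0] = $drumrollI0  (last char: '0')
  sorted[1] = 0$drumrollI  (last char: 'I')
  sorted[2] = I0$drumroll  (last char: 'l')
  sorted[3] = drumrollI0$  (last char: '$')
  sorted[4] = lI0$drumrol  (last char: 'l')
  sorted[5] = llI0$drumro  (last char: 'o')
  sorted[6] = mrollI0$dru  (last char: 'u')
  sorted[7] = ollI0$drumr  (last char: 'r')
  sorted[8] = rollI0$drum  (last char: 'm')
  sorted[9] = rumrollI0$d  (last char: 'd')
  sorted[10] = umrollI0$dr  (last char: 'r')
Last column: 0Il$lourmdr
Original string S is at sorted index 3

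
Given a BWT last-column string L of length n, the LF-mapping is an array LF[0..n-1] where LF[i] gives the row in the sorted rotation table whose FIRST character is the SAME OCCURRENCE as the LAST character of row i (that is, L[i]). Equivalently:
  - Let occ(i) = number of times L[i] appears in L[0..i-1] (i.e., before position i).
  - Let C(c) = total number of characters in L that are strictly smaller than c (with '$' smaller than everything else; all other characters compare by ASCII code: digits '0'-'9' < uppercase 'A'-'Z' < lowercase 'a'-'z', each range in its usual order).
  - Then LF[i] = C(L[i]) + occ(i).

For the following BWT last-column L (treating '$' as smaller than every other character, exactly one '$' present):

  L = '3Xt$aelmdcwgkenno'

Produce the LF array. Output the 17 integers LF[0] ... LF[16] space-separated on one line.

Char counts: '$':1, '3':1, 'X':1, 'a':1, 'c':1, 'd':1, 'e':2, 'g':1, 'k':1, 'l':1, 'm':1, 'n':2, 'o':1, 't':1, 'w':1
C (first-col start): C('$')=0, C('3')=1, C('X')=2, C('a')=3, C('c')=4, C('d')=5, C('e')=6, C('g')=8, C('k')=9, C('l')=10, C('m')=11, C('n')=12, C('o')=14, C('t')=15, C('w')=16
L[0]='3': occ=0, LF[0]=C('3')+0=1+0=1
L[1]='X': occ=0, LF[1]=C('X')+0=2+0=2
L[2]='t': occ=0, LF[2]=C('t')+0=15+0=15
L[3]='$': occ=0, LF[3]=C('$')+0=0+0=0
L[4]='a': occ=0, LF[4]=C('a')+0=3+0=3
L[5]='e': occ=0, LF[5]=C('e')+0=6+0=6
L[6]='l': occ=0, LF[6]=C('l')+0=10+0=10
L[7]='m': occ=0, LF[7]=C('m')+0=11+0=11
L[8]='d': occ=0, LF[8]=C('d')+0=5+0=5
L[9]='c': occ=0, LF[9]=C('c')+0=4+0=4
L[10]='w': occ=0, LF[10]=C('w')+0=16+0=16
L[11]='g': occ=0, LF[11]=C('g')+0=8+0=8
L[12]='k': occ=0, LF[12]=C('k')+0=9+0=9
L[13]='e': occ=1, LF[13]=C('e')+1=6+1=7
L[14]='n': occ=0, LF[14]=C('n')+0=12+0=12
L[15]='n': occ=1, LF[15]=C('n')+1=12+1=13
L[16]='o': occ=0, LF[16]=C('o')+0=14+0=14

Answer: 1 2 15 0 3 6 10 11 5 4 16 8 9 7 12 13 14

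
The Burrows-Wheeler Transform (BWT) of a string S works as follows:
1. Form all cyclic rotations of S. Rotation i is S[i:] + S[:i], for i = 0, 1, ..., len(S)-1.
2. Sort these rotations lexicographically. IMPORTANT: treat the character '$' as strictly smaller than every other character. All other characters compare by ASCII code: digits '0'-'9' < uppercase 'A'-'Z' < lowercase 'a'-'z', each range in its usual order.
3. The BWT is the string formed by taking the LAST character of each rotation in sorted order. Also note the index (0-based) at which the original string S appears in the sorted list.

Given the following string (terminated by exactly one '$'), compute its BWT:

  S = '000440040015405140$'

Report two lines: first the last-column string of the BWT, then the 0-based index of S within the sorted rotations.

Answer: 04$4400004501045001
2

Derivation:
All 19 rotations (rotation i = S[i:]+S[:i]):
  rot[0] = 000440040015405140$
  rot[1] = 00440040015405140$0
  rot[2] = 0440040015405140$00
  rot[3] = 440040015405140$000
  rot[4] = 40040015405140$0004
  rot[5] = 0040015405140$00044
  rot[6] = 040015405140$000440
  rot[7] = 40015405140$0004400
  rot[8] = 0015405140$00044004
  rot[9] = 015405140$000440040
  rot[10] = 15405140$0004400400
  rot[11] = 5405140$00044004001
  rot[12] = 405140$000440040015
  rot[13] = 05140$0004400400154
  rot[14] = 5140$00044004001540
  rot[15] = 140$000440040015405
  rot[16] = 40$0004400400154051
  rot[17] = 0$00044004001540514
  rot[18] = $000440040015405140
Sorted (with $ < everything):
  sorted[0] = $000440040015405140  (last char: '0')
  sorted[1] = 0$00044004001540514  (last char: '4')
  sorted[2] = 000440040015405140$  (last char: '$')
  sorted[3] = 0015405140$00044004  (last char: '4')
  sorted[4] = 0040015405140$00044  (last char: '4')
  sorted[5] = 00440040015405140$0  (last char: '0')
  sorted[6] = 015405140$000440040  (last char: '0')
  sorted[7] = 040015405140$000440  (last char: '0')
  sorted[8] = 0440040015405140$00  (last char: '0')
  sorted[9] = 05140$0004400400154  (last char: '4')
  sorted[10] = 140$000440040015405  (last char: '5')
  sorted[11] = 15405140$0004400400  (last char: '0')
  sorted[12] = 40$0004400400154051  (last char: '1')
  sorted[13] = 40015405140$0004400  (last char: '0')
  sorted[14] = 40040015405140$0004  (last char: '4')
  sorted[15] = 405140$000440040015  (last char: '5')
  sorted[16] = 440040015405140$000  (last char: '0')
  sorted[17] = 5140$00044004001540  (last char: '0')
  sorted[18] = 5405140$00044004001  (last char: '1')
Last column: 04$4400004501045001
Original string S is at sorted index 2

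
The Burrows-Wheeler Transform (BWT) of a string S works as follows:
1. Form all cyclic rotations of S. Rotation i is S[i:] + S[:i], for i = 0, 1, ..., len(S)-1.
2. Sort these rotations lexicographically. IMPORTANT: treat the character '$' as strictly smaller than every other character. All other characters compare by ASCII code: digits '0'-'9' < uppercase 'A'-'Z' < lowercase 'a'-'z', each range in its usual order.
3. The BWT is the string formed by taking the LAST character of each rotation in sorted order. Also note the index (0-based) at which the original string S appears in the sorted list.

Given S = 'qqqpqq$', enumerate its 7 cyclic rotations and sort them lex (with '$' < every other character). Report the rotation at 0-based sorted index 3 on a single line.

All 7 rotations (rotation i = S[i:]+S[:i]):
  rot[0] = qqqpqq$
  rot[1] = qqpqq$q
  rot[2] = qpqq$qq
  rot[3] = pqq$qqq
  rot[4] = qq$qqqp
  rot[5] = q$qqqpq
  rot[6] = $qqqpqq
Sorted (with $ < everything):
  sorted[0] = $qqqpqq
  sorted[1] = pqq$qqq
  sorted[2] = q$qqqpq
  sorted[3] = qpqq$qq
  sorted[4] = qq$qqqp
  sorted[5] = qqpqq$q
  sorted[6] = qqqpqq$
sorted[3] = qpqq$qq

Answer: qpqq$qq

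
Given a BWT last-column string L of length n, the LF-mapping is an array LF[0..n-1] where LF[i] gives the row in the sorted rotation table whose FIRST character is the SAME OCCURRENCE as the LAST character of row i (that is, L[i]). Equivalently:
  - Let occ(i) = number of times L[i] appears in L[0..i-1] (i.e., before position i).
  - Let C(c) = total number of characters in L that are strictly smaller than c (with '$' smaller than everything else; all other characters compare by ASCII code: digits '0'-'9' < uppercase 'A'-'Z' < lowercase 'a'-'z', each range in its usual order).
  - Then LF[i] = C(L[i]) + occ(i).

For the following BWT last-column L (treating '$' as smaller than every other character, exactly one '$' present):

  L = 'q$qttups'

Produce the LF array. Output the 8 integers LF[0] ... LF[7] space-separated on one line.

Answer: 2 0 3 5 6 7 1 4

Derivation:
Char counts: '$':1, 'p':1, 'q':2, 's':1, 't':2, 'u':1
C (first-col start): C('$')=0, C('p')=1, C('q')=2, C('s')=4, C('t')=5, C('u')=7
L[0]='q': occ=0, LF[0]=C('q')+0=2+0=2
L[1]='$': occ=0, LF[1]=C('$')+0=0+0=0
L[2]='q': occ=1, LF[2]=C('q')+1=2+1=3
L[3]='t': occ=0, LF[3]=C('t')+0=5+0=5
L[4]='t': occ=1, LF[4]=C('t')+1=5+1=6
L[5]='u': occ=0, LF[5]=C('u')+0=7+0=7
L[6]='p': occ=0, LF[6]=C('p')+0=1+0=1
L[7]='s': occ=0, LF[7]=C('s')+0=4+0=4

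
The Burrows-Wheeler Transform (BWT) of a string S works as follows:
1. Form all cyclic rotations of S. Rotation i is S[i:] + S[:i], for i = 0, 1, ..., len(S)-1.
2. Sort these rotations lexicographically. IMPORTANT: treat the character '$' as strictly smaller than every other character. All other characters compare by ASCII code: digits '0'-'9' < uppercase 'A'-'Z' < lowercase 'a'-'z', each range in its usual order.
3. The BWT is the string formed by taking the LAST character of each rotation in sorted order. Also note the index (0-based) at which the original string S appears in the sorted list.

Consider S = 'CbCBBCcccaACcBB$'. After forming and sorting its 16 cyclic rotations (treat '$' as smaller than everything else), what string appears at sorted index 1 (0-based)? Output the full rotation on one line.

Answer: ACcBB$CbCBBCccca

Derivation:
All 16 rotations (rotation i = S[i:]+S[:i]):
  rot[0] = CbCBBCcccaACcBB$
  rot[1] = bCBBCcccaACcBB$C
  rot[2] = CBBCcccaACcBB$Cb
  rot[3] = BBCcccaACcBB$CbC
  rot[4] = BCcccaACcBB$CbCB
  rot[5] = CcccaACcBB$CbCBB
  rot[6] = cccaACcBB$CbCBBC
  rot[7] = ccaACcBB$CbCBBCc
  rot[8] = caACcBB$CbCBBCcc
  rot[9] = aACcBB$CbCBBCccc
  rot[10] = ACcBB$CbCBBCccca
  rot[11] = CcBB$CbCBBCcccaA
  rot[12] = cBB$CbCBBCcccaAC
  rot[13] = BB$CbCBBCcccaACc
  rot[14] = B$CbCBBCcccaACcB
  rot[15] = $CbCBBCcccaACcBB
Sorted (with $ < everything):
  sorted[0] = $CbCBBCcccaACcBB
  sorted[1] = ACcBB$CbCBBCccca
  sorted[2] = B$CbCBBCcccaACcB
  sorted[3] = BB$CbCBBCcccaACc
  sorted[4] = BBCcccaACcBB$CbC
  sorted[5] = BCcccaACcBB$CbCB
  sorted[6] = CBBCcccaACcBB$Cb
  sorted[7] = CbCBBCcccaACcBB$
  sorted[8] = CcBB$CbCBBCcccaA
  sorted[9] = CcccaACcBB$CbCBB
  sorted[10] = aACcBB$CbCBBCccc
  sorted[11] = bCBBCcccaACcBB$C
  sorted[12] = cBB$CbCBBCcccaAC
  sorted[13] = caACcBB$CbCBBCcc
  sorted[14] = ccaACcBB$CbCBBCc
  sorted[15] = cccaACcBB$CbCBBC
sorted[1] = ACcBB$CbCBBCccca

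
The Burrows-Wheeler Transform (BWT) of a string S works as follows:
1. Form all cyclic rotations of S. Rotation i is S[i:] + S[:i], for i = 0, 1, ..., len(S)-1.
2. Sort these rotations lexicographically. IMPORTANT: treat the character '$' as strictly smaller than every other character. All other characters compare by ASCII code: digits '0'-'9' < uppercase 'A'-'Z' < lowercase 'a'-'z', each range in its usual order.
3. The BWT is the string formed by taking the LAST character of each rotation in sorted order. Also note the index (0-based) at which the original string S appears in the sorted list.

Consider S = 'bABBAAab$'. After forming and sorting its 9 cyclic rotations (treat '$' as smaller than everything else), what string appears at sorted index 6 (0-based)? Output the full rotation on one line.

Answer: ab$bABBAA

Derivation:
All 9 rotations (rotation i = S[i:]+S[:i]):
  rot[0] = bABBAAab$
  rot[1] = ABBAAab$b
  rot[2] = BBAAab$bA
  rot[3] = BAAab$bAB
  rot[4] = AAab$bABB
  rot[5] = Aab$bABBA
  rot[6] = ab$bABBAA
  rot[7] = b$bABBAAa
  rot[8] = $bABBAAab
Sorted (with $ < everything):
  sorted[0] = $bABBAAab
  sorted[1] = AAab$bABB
  sorted[2] = ABBAAab$b
  sorted[3] = Aab$bABBA
  sorted[4] = BAAab$bAB
  sorted[5] = BBAAab$bA
  sorted[6] = ab$bABBAA
  sorted[7] = b$bABBAAa
  sorted[8] = bABBAAab$
sorted[6] = ab$bABBAA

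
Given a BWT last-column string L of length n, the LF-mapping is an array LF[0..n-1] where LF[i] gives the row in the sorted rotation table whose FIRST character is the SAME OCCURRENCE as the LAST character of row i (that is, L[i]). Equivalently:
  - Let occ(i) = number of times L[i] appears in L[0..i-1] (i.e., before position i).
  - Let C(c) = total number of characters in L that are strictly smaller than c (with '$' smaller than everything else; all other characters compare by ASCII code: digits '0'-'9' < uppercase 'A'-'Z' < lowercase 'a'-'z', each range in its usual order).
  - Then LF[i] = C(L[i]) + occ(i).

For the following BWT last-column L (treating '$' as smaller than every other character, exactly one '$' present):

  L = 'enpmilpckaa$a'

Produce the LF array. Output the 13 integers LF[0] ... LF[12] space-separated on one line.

Char counts: '$':1, 'a':3, 'c':1, 'e':1, 'i':1, 'k':1, 'l':1, 'm':1, 'n':1, 'p':2
C (first-col start): C('$')=0, C('a')=1, C('c')=4, C('e')=5, C('i')=6, C('k')=7, C('l')=8, C('m')=9, C('n')=10, C('p')=11
L[0]='e': occ=0, LF[0]=C('e')+0=5+0=5
L[1]='n': occ=0, LF[1]=C('n')+0=10+0=10
L[2]='p': occ=0, LF[2]=C('p')+0=11+0=11
L[3]='m': occ=0, LF[3]=C('m')+0=9+0=9
L[4]='i': occ=0, LF[4]=C('i')+0=6+0=6
L[5]='l': occ=0, LF[5]=C('l')+0=8+0=8
L[6]='p': occ=1, LF[6]=C('p')+1=11+1=12
L[7]='c': occ=0, LF[7]=C('c')+0=4+0=4
L[8]='k': occ=0, LF[8]=C('k')+0=7+0=7
L[9]='a': occ=0, LF[9]=C('a')+0=1+0=1
L[10]='a': occ=1, LF[10]=C('a')+1=1+1=2
L[11]='$': occ=0, LF[11]=C('$')+0=0+0=0
L[12]='a': occ=2, LF[12]=C('a')+2=1+2=3

Answer: 5 10 11 9 6 8 12 4 7 1 2 0 3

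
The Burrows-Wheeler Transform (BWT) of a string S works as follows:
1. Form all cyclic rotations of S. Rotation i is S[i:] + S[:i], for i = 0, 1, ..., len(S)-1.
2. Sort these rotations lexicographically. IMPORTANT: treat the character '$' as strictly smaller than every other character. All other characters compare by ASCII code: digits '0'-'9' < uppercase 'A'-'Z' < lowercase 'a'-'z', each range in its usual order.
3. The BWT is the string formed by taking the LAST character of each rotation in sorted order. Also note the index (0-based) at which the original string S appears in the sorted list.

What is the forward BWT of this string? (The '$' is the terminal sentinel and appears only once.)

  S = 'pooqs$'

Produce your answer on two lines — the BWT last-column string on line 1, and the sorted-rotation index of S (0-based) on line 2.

Answer: spo$oq
3

Derivation:
All 6 rotations (rotation i = S[i:]+S[:i]):
  rot[0] = pooqs$
  rot[1] = ooqs$p
  rot[2] = oqs$po
  rot[3] = qs$poo
  rot[4] = s$pooq
  rot[5] = $pooqs
Sorted (with $ < everything):
  sorted[0] = $pooqs  (last char: 's')
  sorted[1] = ooqs$p  (last char: 'p')
  sorted[2] = oqs$po  (last char: 'o')
  sorted[3] = pooqs$  (last char: '$')
  sorted[4] = qs$poo  (last char: 'o')
  sorted[5] = s$pooq  (last char: 'q')
Last column: spo$oq
Original string S is at sorted index 3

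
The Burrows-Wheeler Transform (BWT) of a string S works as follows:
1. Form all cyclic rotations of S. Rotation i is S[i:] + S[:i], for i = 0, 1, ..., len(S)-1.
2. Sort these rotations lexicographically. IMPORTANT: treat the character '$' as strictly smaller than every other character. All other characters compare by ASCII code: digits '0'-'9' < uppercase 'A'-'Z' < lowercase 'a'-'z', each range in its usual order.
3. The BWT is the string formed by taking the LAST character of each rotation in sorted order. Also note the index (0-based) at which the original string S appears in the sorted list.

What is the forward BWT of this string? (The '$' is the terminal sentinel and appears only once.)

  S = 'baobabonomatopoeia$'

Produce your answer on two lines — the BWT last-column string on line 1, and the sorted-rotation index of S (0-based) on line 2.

Answer: aibbmo$aoeooapnbtoa
6

Derivation:
All 19 rotations (rotation i = S[i:]+S[:i]):
  rot[0] = baobabonomatopoeia$
  rot[1] = aobabonomatopoeia$b
  rot[2] = obabonomatopoeia$ba
  rot[3] = babonomatopoeia$bao
  rot[4] = abonomatopoeia$baob
  rot[5] = bonomatopoeia$baoba
  rot[6] = onomatopoeia$baobab
  rot[7] = nomatopoeia$baobabo
  rot[8] = omatopoeia$baobabon
  rot[9] = matopoeia$baobabono
  rot[10] = atopoeia$baobabonom
  rot[11] = topoeia$baobabonoma
  rot[12] = opoeia$baobabonomat
  rot[13] = poeia$baobabonomato
  rot[14] = oeia$baobabonomatop
  rot[15] = eia$baobabonomatopo
  rot[16] = ia$baobabonomatopoe
  rot[17] = a$baobabonomatopoei
  rot[18] = $baobabonomatopoeia
Sorted (with $ < everything):
  sorted[0] = $baobabonomatopoeia  (last char: 'a')
  sorted[1] = a$baobabonomatopoei  (last char: 'i')
  sorted[2] = abonomatopoeia$baob  (last char: 'b')
  sorted[3] = aobabonomatopoeia$b  (last char: 'b')
  sorted[4] = atopoeia$baobabonom  (last char: 'm')
  sorted[5] = babonomatopoeia$bao  (last char: 'o')
  sorted[6] = baobabonomatopoeia$  (last char: '$')
  sorted[7] = bonomatopoeia$baoba  (last char: 'a')
  sorted[8] = eia$baobabonomatopo  (last char: 'o')
  sorted[9] = ia$baobabonomatopoe  (last char: 'e')
  sorted[10] = matopoeia$baobabono  (last char: 'o')
  sorted[11] = nomatopoeia$baobabo  (last char: 'o')
  sorted[12] = obabonomatopoeia$ba  (last char: 'a')
  sorted[13] = oeia$baobabonomatop  (last char: 'p')
  sorted[14] = omatopoeia$baobabon  (last char: 'n')
  sorted[15] = onomatopoeia$baobab  (last char: 'b')
  sorted[16] = opoeia$baobabonomat  (last char: 't')
  sorted[17] = poeia$baobabonomato  (last char: 'o')
  sorted[18] = topoeia$baobabonoma  (last char: 'a')
Last column: aibbmo$aoeooapnbtoa
Original string S is at sorted index 6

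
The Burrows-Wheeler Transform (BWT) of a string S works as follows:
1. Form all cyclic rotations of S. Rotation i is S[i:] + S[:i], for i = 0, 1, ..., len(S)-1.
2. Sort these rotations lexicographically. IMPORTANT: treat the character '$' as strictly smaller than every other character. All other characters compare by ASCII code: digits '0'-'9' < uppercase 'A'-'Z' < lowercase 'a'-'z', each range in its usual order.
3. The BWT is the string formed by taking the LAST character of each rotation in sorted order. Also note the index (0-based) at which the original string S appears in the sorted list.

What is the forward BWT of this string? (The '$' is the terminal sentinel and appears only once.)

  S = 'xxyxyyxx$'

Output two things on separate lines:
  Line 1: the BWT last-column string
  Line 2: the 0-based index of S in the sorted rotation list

All 9 rotations (rotation i = S[i:]+S[:i]):
  rot[0] = xxyxyyxx$
  rot[1] = xyxyyxx$x
  rot[2] = yxyyxx$xx
  rot[3] = xyyxx$xxy
  rot[4] = yyxx$xxyx
  rot[5] = yxx$xxyxy
  rot[6] = xx$xxyxyy
  rot[7] = x$xxyxyyx
  rot[8] = $xxyxyyxx
Sorted (with $ < everything):
  sorted[0] = $xxyxyyxx  (last char: 'x')
  sorted[1] = x$xxyxyyx  (last char: 'x')
  sorted[2] = xx$xxyxyy  (last char: 'y')
  sorted[3] = xxyxyyxx$  (last char: '$')
  sorted[4] = xyxyyxx$x  (last char: 'x')
  sorted[5] = xyyxx$xxy  (last char: 'y')
  sorted[6] = yxx$xxyxy  (last char: 'y')
  sorted[7] = yxyyxx$xx  (last char: 'x')
  sorted[8] = yyxx$xxyx  (last char: 'x')
Last column: xxy$xyyxx
Original string S is at sorted index 3

Answer: xxy$xyyxx
3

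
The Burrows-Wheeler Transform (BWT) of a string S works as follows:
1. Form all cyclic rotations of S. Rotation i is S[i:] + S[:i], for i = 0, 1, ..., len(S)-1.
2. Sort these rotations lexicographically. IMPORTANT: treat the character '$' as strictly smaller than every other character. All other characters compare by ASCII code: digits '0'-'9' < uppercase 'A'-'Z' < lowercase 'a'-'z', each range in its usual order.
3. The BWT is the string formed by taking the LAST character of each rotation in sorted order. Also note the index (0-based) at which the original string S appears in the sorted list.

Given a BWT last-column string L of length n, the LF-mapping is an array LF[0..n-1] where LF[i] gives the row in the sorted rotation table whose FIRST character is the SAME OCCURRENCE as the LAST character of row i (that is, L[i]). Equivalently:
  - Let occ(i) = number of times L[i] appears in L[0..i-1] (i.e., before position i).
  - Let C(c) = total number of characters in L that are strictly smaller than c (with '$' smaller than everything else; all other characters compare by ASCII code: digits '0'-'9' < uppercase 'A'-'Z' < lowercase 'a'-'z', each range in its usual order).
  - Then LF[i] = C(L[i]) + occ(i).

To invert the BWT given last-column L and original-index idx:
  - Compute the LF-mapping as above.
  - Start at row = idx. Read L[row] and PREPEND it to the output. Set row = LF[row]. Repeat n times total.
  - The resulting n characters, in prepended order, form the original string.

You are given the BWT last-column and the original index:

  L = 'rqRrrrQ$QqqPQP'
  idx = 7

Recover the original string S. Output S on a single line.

Answer: qPrQRPrQrQqqr$

Derivation:
LF mapping: 10 7 6 11 12 13 3 0 4 8 9 1 5 2
Walk LF starting at row 7, prepending L[row]:
  step 1: row=7, L[7]='$', prepend. Next row=LF[7]=0
  step 2: row=0, L[0]='r', prepend. Next row=LF[0]=10
  step 3: row=10, L[10]='q', prepend. Next row=LF[10]=9
  step 4: row=9, L[9]='q', prepend. Next row=LF[9]=8
  step 5: row=8, L[8]='Q', prepend. Next row=LF[8]=4
  step 6: row=4, L[4]='r', prepend. Next row=LF[4]=12
  step 7: row=12, L[12]='Q', prepend. Next row=LF[12]=5
  step 8: row=5, L[5]='r', prepend. Next row=LF[5]=13
  step 9: row=13, L[13]='P', prepend. Next row=LF[13]=2
  step 10: row=2, L[2]='R', prepend. Next row=LF[2]=6
  step 11: row=6, L[6]='Q', prepend. Next row=LF[6]=3
  step 12: row=3, L[3]='r', prepend. Next row=LF[3]=11
  step 13: row=11, L[11]='P', prepend. Next row=LF[11]=1
  step 14: row=1, L[1]='q', prepend. Next row=LF[1]=7
Reversed output: qPrQRPrQrQqqr$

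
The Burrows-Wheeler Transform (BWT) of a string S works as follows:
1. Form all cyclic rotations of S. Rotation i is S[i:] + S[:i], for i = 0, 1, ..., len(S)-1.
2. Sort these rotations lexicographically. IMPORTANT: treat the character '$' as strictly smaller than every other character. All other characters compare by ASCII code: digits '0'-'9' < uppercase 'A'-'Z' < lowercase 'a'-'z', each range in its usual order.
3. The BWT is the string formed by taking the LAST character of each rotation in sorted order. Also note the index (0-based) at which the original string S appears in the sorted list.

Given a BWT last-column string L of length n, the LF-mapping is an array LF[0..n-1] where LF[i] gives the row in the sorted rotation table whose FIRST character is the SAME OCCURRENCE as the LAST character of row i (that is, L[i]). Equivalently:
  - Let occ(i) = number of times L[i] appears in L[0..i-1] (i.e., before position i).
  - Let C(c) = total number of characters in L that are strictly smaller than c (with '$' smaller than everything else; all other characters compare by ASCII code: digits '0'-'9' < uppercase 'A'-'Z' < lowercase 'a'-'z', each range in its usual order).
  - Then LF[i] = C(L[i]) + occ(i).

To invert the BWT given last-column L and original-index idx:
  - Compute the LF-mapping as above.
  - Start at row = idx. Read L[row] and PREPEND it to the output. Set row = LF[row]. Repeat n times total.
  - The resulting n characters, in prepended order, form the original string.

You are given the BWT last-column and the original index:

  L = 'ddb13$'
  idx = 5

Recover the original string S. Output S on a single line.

LF mapping: 4 5 3 1 2 0
Walk LF starting at row 5, prepending L[row]:
  step 1: row=5, L[5]='$', prepend. Next row=LF[5]=0
  step 2: row=0, L[0]='d', prepend. Next row=LF[0]=4
  step 3: row=4, L[4]='3', prepend. Next row=LF[4]=2
  step 4: row=2, L[2]='b', prepend. Next row=LF[2]=3
  step 5: row=3, L[3]='1', prepend. Next row=LF[3]=1
  step 6: row=1, L[1]='d', prepend. Next row=LF[1]=5
Reversed output: d1b3d$

Answer: d1b3d$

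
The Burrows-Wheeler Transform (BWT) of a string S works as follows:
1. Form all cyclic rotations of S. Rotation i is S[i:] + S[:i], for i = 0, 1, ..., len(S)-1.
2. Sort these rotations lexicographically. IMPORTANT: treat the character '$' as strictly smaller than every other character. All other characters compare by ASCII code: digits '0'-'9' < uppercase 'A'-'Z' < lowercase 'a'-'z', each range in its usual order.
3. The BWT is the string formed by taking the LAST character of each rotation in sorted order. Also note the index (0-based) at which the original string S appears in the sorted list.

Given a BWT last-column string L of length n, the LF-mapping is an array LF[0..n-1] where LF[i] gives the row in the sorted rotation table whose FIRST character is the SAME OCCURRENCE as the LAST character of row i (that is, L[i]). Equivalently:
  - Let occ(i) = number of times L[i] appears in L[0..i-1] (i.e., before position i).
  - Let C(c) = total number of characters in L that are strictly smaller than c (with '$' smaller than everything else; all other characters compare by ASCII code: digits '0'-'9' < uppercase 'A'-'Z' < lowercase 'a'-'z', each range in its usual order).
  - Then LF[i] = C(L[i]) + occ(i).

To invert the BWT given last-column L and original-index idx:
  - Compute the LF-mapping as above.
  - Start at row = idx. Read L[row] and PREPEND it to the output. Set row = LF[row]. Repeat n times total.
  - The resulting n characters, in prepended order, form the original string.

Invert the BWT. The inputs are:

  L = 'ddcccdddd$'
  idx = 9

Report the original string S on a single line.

Answer: dddddcccd$

Derivation:
LF mapping: 4 5 1 2 3 6 7 8 9 0
Walk LF starting at row 9, prepending L[row]:
  step 1: row=9, L[9]='$', prepend. Next row=LF[9]=0
  step 2: row=0, L[0]='d', prepend. Next row=LF[0]=4
  step 3: row=4, L[4]='c', prepend. Next row=LF[4]=3
  step 4: row=3, L[3]='c', prepend. Next row=LF[3]=2
  step 5: row=2, L[2]='c', prepend. Next row=LF[2]=1
  step 6: row=1, L[1]='d', prepend. Next row=LF[1]=5
  step 7: row=5, L[5]='d', prepend. Next row=LF[5]=6
  step 8: row=6, L[6]='d', prepend. Next row=LF[6]=7
  step 9: row=7, L[7]='d', prepend. Next row=LF[7]=8
  step 10: row=8, L[8]='d', prepend. Next row=LF[8]=9
Reversed output: dddddcccd$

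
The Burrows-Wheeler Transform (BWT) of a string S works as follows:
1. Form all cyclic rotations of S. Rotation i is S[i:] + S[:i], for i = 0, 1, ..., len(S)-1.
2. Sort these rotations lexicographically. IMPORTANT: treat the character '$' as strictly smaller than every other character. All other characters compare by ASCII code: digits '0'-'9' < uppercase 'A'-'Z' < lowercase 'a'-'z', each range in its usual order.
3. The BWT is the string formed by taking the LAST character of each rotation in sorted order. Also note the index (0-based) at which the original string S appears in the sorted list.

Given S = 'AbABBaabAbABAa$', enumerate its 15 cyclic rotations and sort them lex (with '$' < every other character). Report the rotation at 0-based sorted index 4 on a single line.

Answer: AbABAa$AbABBaab

Derivation:
All 15 rotations (rotation i = S[i:]+S[:i]):
  rot[0] = AbABBaabAbABAa$
  rot[1] = bABBaabAbABAa$A
  rot[2] = ABBaabAbABAa$Ab
  rot[3] = BBaabAbABAa$AbA
  rot[4] = BaabAbABAa$AbAB
  rot[5] = aabAbABAa$AbABB
  rot[6] = abAbABAa$AbABBa
  rot[7] = bAbABAa$AbABBaa
  rot[8] = AbABAa$AbABBaab
  rot[9] = bABAa$AbABBaabA
  rot[10] = ABAa$AbABBaabAb
  rot[11] = BAa$AbABBaabAbA
  rot[12] = Aa$AbABBaabAbAB
  rot[13] = a$AbABBaabAbABA
  rot[14] = $AbABBaabAbABAa
Sorted (with $ < everything):
  sorted[0] = $AbABBaabAbABAa
  sorted[1] = ABAa$AbABBaabAb
  sorted[2] = ABBaabAbABAa$Ab
  sorted[3] = Aa$AbABBaabAbAB
  sorted[4] = AbABAa$AbABBaab
  sorted[5] = AbABBaabAbABAa$
  sorted[6] = BAa$AbABBaabAbA
  sorted[7] = BBaabAbABAa$AbA
  sorted[8] = BaabAbABAa$AbAB
  sorted[9] = a$AbABBaabAbABA
  sorted[10] = aabAbABAa$AbABB
  sorted[11] = abAbABAa$AbABBa
  sorted[12] = bABAa$AbABBaabA
  sorted[13] = bABBaabAbABAa$A
  sorted[14] = bAbABAa$AbABBaa
sorted[4] = AbABAa$AbABBaab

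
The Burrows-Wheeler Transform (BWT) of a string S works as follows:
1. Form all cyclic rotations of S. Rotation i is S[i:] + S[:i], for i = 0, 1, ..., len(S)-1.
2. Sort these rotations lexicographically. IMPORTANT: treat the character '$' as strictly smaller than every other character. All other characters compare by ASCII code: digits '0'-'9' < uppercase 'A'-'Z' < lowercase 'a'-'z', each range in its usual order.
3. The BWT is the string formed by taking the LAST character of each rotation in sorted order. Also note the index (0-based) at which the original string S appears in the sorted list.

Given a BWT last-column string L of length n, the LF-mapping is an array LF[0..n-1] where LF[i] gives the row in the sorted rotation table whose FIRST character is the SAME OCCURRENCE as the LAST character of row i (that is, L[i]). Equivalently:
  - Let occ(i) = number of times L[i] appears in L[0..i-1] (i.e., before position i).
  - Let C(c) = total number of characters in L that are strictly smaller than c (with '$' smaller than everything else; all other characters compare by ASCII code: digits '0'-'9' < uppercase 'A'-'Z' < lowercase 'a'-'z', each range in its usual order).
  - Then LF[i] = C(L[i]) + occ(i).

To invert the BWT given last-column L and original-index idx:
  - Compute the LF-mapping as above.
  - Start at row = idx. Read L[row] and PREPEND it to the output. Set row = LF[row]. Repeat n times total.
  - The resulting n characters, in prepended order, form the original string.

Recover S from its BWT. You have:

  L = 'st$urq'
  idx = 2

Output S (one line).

Answer: rtqus$

Derivation:
LF mapping: 3 4 0 5 2 1
Walk LF starting at row 2, prepending L[row]:
  step 1: row=2, L[2]='$', prepend. Next row=LF[2]=0
  step 2: row=0, L[0]='s', prepend. Next row=LF[0]=3
  step 3: row=3, L[3]='u', prepend. Next row=LF[3]=5
  step 4: row=5, L[5]='q', prepend. Next row=LF[5]=1
  step 5: row=1, L[1]='t', prepend. Next row=LF[1]=4
  step 6: row=4, L[4]='r', prepend. Next row=LF[4]=2
Reversed output: rtqus$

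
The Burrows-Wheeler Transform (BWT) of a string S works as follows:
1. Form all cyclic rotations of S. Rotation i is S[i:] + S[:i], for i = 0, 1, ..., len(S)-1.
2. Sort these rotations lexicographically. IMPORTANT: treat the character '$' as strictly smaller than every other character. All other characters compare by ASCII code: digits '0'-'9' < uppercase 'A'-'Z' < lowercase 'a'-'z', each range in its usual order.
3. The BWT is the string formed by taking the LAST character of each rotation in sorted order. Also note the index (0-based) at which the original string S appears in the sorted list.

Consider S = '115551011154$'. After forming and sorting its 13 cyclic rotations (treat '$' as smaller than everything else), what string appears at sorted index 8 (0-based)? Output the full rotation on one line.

All 13 rotations (rotation i = S[i:]+S[:i]):
  rot[0] = 115551011154$
  rot[1] = 15551011154$1
  rot[2] = 5551011154$11
  rot[3] = 551011154$115
  rot[4] = 51011154$1155
  rot[5] = 1011154$11555
  rot[6] = 011154$115551
  rot[7] = 11154$1155510
  rot[8] = 1154$11555101
  rot[9] = 154$115551011
  rot[10] = 54$1155510111
  rot[11] = 4$11555101115
  rot[12] = $115551011154
Sorted (with $ < everything):
  sorted[0] = $115551011154
  sorted[1] = 011154$115551
  sorted[2] = 1011154$11555
  sorted[3] = 11154$1155510
  sorted[4] = 1154$11555101
  sorted[5] = 115551011154$
  sorted[6] = 154$115551011
  sorted[7] = 15551011154$1
  sorted[8] = 4$11555101115
  sorted[9] = 51011154$1155
  sorted[10] = 54$1155510111
  sorted[11] = 551011154$115
  sorted[12] = 5551011154$11
sorted[8] = 4$11555101115

Answer: 4$11555101115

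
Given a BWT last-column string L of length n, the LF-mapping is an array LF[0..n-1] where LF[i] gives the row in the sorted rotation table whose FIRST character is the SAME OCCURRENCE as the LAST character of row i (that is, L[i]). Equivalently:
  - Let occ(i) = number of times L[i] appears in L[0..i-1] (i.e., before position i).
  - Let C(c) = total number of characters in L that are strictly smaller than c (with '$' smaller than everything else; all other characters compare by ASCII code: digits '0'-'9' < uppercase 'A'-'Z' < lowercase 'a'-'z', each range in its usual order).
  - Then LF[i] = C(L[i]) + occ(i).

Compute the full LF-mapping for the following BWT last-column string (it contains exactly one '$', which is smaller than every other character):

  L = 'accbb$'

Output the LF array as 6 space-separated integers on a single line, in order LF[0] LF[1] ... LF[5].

Answer: 1 4 5 2 3 0

Derivation:
Char counts: '$':1, 'a':1, 'b':2, 'c':2
C (first-col start): C('$')=0, C('a')=1, C('b')=2, C('c')=4
L[0]='a': occ=0, LF[0]=C('a')+0=1+0=1
L[1]='c': occ=0, LF[1]=C('c')+0=4+0=4
L[2]='c': occ=1, LF[2]=C('c')+1=4+1=5
L[3]='b': occ=0, LF[3]=C('b')+0=2+0=2
L[4]='b': occ=1, LF[4]=C('b')+1=2+1=3
L[5]='$': occ=0, LF[5]=C('$')+0=0+0=0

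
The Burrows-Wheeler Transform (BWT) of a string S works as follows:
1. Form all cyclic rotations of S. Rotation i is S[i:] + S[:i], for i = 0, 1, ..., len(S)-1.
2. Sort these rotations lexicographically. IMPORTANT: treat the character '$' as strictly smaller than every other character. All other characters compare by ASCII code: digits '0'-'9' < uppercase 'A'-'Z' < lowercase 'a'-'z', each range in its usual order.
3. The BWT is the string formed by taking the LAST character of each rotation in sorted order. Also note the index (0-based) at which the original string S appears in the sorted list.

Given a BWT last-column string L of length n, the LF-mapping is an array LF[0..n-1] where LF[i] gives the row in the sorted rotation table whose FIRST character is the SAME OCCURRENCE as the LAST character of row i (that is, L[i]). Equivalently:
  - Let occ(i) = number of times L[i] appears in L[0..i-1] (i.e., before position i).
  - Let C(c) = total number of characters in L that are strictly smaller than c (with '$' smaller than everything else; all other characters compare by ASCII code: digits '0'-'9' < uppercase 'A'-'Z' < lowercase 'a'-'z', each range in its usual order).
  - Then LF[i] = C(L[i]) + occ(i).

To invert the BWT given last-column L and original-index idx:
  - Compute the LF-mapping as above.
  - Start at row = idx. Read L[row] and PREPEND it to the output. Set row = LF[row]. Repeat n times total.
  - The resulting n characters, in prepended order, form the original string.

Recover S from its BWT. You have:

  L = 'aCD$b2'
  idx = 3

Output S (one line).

Answer: DC2ba$

Derivation:
LF mapping: 4 2 3 0 5 1
Walk LF starting at row 3, prepending L[row]:
  step 1: row=3, L[3]='$', prepend. Next row=LF[3]=0
  step 2: row=0, L[0]='a', prepend. Next row=LF[0]=4
  step 3: row=4, L[4]='b', prepend. Next row=LF[4]=5
  step 4: row=5, L[5]='2', prepend. Next row=LF[5]=1
  step 5: row=1, L[1]='C', prepend. Next row=LF[1]=2
  step 6: row=2, L[2]='D', prepend. Next row=LF[2]=3
Reversed output: DC2ba$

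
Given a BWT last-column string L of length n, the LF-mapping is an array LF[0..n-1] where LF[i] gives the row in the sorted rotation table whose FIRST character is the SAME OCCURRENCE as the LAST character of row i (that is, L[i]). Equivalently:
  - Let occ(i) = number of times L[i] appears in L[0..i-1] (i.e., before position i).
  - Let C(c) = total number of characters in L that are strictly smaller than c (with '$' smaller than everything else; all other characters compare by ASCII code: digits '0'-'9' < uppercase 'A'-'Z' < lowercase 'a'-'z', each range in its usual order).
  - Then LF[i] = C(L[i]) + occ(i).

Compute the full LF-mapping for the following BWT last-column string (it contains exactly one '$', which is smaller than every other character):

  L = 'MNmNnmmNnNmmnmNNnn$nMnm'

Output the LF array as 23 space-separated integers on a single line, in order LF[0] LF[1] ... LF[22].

Char counts: '$':1, 'M':2, 'N':6, 'm':7, 'n':7
C (first-col start): C('$')=0, C('M')=1, C('N')=3, C('m')=9, C('n')=16
L[0]='M': occ=0, LF[0]=C('M')+0=1+0=1
L[1]='N': occ=0, LF[1]=C('N')+0=3+0=3
L[2]='m': occ=0, LF[2]=C('m')+0=9+0=9
L[3]='N': occ=1, LF[3]=C('N')+1=3+1=4
L[4]='n': occ=0, LF[4]=C('n')+0=16+0=16
L[5]='m': occ=1, LF[5]=C('m')+1=9+1=10
L[6]='m': occ=2, LF[6]=C('m')+2=9+2=11
L[7]='N': occ=2, LF[7]=C('N')+2=3+2=5
L[8]='n': occ=1, LF[8]=C('n')+1=16+1=17
L[9]='N': occ=3, LF[9]=C('N')+3=3+3=6
L[10]='m': occ=3, LF[10]=C('m')+3=9+3=12
L[11]='m': occ=4, LF[11]=C('m')+4=9+4=13
L[12]='n': occ=2, LF[12]=C('n')+2=16+2=18
L[13]='m': occ=5, LF[13]=C('m')+5=9+5=14
L[14]='N': occ=4, LF[14]=C('N')+4=3+4=7
L[15]='N': occ=5, LF[15]=C('N')+5=3+5=8
L[16]='n': occ=3, LF[16]=C('n')+3=16+3=19
L[17]='n': occ=4, LF[17]=C('n')+4=16+4=20
L[18]='$': occ=0, LF[18]=C('$')+0=0+0=0
L[19]='n': occ=5, LF[19]=C('n')+5=16+5=21
L[20]='M': occ=1, LF[20]=C('M')+1=1+1=2
L[21]='n': occ=6, LF[21]=C('n')+6=16+6=22
L[22]='m': occ=6, LF[22]=C('m')+6=9+6=15

Answer: 1 3 9 4 16 10 11 5 17 6 12 13 18 14 7 8 19 20 0 21 2 22 15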